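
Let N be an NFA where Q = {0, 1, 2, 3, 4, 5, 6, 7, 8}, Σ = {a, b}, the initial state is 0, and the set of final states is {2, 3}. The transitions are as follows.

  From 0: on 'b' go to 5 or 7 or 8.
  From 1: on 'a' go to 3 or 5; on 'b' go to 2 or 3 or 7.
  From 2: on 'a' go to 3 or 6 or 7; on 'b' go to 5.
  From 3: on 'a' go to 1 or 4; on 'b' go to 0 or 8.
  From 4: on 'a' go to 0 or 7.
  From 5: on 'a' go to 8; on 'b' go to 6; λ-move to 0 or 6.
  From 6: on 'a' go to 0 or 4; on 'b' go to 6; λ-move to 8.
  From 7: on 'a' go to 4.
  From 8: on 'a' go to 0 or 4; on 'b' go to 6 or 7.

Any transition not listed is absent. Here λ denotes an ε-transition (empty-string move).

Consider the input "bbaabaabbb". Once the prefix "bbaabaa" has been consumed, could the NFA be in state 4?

Start in {0}.
Read 'b': 0→{5, 7, 8}; union {5, 7, 8}; ε-closure = {0, 5, 6, 7, 8}.
Read 'b': 0→{5, 7, 8}, 5→{6}, 6→{6}, 7→∅, 8→{6, 7}; union {5, 6, 7, 8}; ε-closure = {0, 5, 6, 7, 8}.
Read 'a': 0→∅, 5→{8}, 6→{0, 4}, 7→{4}, 8→{0, 4}; now {0, 4, 8}.
Read 'a': 0→∅, 4→{0, 7}, 8→{0, 4}; now {0, 4, 7}.
Read 'b': 0→{5, 7, 8}, 4→∅, 7→∅; union {5, 7, 8}; ε-closure = {0, 5, 6, 7, 8}.
Read 'a': 0→∅, 5→{8}, 6→{0, 4}, 7→{4}, 8→{0, 4}; now {0, 4, 8}.
Read 'a': 0→∅, 4→{0, 7}, 8→{0, 4}; now {0, 4, 7}.
State 4 is in {0, 4, 7}.

Yes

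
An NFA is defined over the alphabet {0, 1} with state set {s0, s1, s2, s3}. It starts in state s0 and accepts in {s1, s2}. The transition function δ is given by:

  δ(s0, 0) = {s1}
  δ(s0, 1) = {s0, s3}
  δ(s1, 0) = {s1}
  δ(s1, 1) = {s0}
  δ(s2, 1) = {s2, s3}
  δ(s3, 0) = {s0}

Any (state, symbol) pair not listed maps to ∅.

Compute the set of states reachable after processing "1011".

{s0, s3}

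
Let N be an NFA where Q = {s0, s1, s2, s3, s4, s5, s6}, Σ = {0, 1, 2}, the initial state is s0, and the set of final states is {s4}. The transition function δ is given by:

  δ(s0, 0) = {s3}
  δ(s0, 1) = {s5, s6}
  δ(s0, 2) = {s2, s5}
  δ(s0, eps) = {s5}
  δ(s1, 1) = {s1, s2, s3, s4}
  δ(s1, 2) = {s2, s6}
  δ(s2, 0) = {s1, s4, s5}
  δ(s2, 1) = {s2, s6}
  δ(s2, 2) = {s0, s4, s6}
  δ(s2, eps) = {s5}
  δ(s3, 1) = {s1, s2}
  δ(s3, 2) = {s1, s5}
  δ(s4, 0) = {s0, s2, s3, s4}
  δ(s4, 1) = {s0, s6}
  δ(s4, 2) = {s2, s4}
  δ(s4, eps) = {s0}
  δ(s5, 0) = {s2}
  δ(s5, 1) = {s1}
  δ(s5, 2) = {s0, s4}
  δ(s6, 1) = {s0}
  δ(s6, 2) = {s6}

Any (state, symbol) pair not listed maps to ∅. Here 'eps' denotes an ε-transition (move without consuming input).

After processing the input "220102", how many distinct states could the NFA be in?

Start: ε-closure({s0}) = {s0, s5}.
Read '2': s0→{s2, s5}, s5→{s0, s4}; now {s0, s2, s4, s5}.
Read '2': s0→{s2, s5}, s2→{s0, s4, s6}, s4→{s2, s4}, s5→{s0, s4}; now {s0, s2, s4, s5, s6}.
Read '0': s0→{s3}, s2→{s1, s4, s5}, s4→{s0, s2, s3, s4}, s5→{s2}, s6→∅; now {s0, s1, s2, s3, s4, s5}.
Read '1': s0→{s5, s6}, s1→{s1, s2, s3, s4}, s2→{s2, s6}, s3→{s1, s2}, s4→{s0, s6}, s5→{s1}; now {s0, s1, s2, s3, s4, s5, s6}.
Read '0': s0→{s3}, s1→∅, s2→{s1, s4, s5}, s3→∅, s4→{s0, s2, s3, s4}, s5→{s2}, s6→∅; now {s0, s1, s2, s3, s4, s5}.
Read '2': s0→{s2, s5}, s1→{s2, s6}, s2→{s0, s4, s6}, s3→{s1, s5}, s4→{s2, s4}, s5→{s0, s4}; now {s0, s1, s2, s4, s5, s6}.
That set has 6 states.

6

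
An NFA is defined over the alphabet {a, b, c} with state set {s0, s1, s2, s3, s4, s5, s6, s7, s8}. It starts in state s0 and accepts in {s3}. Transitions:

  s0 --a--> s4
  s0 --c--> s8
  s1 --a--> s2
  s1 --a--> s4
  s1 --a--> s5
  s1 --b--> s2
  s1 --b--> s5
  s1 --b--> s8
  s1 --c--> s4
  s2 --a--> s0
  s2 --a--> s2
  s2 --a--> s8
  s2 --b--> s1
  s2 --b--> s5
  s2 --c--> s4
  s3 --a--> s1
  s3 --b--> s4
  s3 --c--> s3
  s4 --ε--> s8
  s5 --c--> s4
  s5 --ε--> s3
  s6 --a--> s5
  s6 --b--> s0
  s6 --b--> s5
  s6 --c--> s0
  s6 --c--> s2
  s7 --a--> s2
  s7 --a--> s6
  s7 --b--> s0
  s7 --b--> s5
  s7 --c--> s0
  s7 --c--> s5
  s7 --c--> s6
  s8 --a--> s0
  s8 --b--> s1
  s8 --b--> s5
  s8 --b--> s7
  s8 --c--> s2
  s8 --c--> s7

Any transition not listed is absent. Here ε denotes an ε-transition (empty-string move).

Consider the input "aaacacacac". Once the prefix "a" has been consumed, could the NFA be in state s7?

Start in {s0}.
Read 'a': {s0} → {s4, s8}.
State s7 is not in {s4, s8}.

No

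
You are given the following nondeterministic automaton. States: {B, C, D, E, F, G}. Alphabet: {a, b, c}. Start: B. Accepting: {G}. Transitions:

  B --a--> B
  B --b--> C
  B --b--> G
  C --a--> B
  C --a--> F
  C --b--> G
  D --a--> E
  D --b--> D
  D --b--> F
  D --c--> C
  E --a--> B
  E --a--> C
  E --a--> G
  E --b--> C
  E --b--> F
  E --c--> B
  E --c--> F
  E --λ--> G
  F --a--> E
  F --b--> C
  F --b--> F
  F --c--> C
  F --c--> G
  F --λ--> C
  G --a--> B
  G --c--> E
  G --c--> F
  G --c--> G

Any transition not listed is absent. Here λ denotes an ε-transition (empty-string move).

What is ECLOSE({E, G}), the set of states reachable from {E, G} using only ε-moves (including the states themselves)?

{E, G}

Begin with {E, G}.
No ε-moves leave this set, so the closure equals the set itself.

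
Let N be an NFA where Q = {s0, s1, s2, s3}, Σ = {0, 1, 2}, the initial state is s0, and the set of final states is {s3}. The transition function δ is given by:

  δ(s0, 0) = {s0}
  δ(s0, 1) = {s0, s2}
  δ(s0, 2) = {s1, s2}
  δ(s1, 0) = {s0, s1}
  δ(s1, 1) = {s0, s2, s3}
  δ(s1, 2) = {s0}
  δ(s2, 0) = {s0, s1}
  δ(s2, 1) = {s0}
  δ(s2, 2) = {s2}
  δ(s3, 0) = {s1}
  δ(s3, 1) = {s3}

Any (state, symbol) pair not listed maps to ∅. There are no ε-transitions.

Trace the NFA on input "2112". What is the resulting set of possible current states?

{s1, s2}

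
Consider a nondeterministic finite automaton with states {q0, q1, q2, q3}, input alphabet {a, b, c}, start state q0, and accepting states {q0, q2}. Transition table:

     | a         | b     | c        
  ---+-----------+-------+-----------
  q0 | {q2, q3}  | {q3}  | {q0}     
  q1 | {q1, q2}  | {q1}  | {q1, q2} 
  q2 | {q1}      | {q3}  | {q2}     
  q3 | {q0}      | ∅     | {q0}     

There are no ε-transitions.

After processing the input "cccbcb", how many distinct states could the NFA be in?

1

Start in {q0}.
Read 'c': {q0} → {q0}.
Read 'c': {q0} → {q0}.
Read 'c': {q0} → {q0}.
Read 'b': {q0} → {q3}.
Read 'c': {q3} → {q0}.
Read 'b': {q0} → {q3}.
That set has 1 state.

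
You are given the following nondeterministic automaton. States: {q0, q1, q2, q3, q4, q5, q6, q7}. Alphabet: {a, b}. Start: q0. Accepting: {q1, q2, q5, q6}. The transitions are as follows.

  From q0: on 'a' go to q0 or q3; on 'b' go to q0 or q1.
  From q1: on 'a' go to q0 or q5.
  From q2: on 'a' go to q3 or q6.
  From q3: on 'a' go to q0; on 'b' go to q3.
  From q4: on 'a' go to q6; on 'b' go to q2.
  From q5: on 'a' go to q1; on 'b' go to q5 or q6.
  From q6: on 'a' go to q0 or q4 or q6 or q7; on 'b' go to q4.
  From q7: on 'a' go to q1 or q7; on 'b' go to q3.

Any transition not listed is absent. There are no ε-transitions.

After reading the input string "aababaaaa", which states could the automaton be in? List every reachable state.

Start in {q0}.
Read 'a': q0→{q0, q3}; now {q0, q3}.
Read 'a': q0→{q0, q3}, q3→{q0}; now {q0, q3}.
Read 'b': q0→{q0, q1}, q3→{q3}; now {q0, q1, q3}.
Read 'a': q0→{q0, q3}, q1→{q0, q5}, q3→{q0}; now {q0, q3, q5}.
Read 'b': q0→{q0, q1}, q3→{q3}, q5→{q5, q6}; now {q0, q1, q3, q5, q6}.
Read 'a': q0→{q0, q3}, q1→{q0, q5}, q3→{q0}, q5→{q1}, q6→{q0, q4, q6, q7}; now {q0, q1, q3, q4, q5, q6, q7}.
Read 'a': q0→{q0, q3}, q1→{q0, q5}, q3→{q0}, q4→{q6}, q5→{q1}, q6→{q0, q4, q6, q7}, q7→{q1, q7}; now {q0, q1, q3, q4, q5, q6, q7}.
Read 'a': q0→{q0, q3}, q1→{q0, q5}, q3→{q0}, q4→{q6}, q5→{q1}, q6→{q0, q4, q6, q7}, q7→{q1, q7}; now {q0, q1, q3, q4, q5, q6, q7}.
Read 'a': q0→{q0, q3}, q1→{q0, q5}, q3→{q0}, q4→{q6}, q5→{q1}, q6→{q0, q4, q6, q7}, q7→{q1, q7}; now {q0, q1, q3, q4, q5, q6, q7}.

{q0, q1, q3, q4, q5, q6, q7}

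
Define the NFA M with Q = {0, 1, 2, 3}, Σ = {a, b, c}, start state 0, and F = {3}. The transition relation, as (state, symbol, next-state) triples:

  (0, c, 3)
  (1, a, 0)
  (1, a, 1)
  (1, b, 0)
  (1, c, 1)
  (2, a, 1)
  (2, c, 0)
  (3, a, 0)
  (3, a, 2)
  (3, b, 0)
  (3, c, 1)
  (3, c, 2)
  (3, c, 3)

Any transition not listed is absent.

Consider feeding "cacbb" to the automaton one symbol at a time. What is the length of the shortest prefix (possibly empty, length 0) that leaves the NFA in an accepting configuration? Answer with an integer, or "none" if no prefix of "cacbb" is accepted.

Start in {0}.
Read 'c': {0} → {3}.
None of the earlier sets intersect F, but {3} does.

1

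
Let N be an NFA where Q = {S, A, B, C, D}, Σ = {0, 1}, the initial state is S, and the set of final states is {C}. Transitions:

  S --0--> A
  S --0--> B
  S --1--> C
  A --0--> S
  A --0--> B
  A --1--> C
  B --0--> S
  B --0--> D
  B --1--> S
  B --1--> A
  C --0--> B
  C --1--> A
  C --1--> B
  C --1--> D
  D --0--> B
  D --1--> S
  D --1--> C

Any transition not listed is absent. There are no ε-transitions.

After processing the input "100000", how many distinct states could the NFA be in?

4

Start in {S}.
Read '1': S→{C}; now {C}.
Read '0': C→{B}; now {B}.
Read '0': B→{S, D}; now {S, D}.
Read '0': S→{A, B}, D→{B}; now {A, B}.
Read '0': A→{S, B}, B→{S, D}; now {S, B, D}.
Read '0': S→{A, B}, B→{S, D}, D→{B}; now {S, A, B, D}.
That set has 4 states.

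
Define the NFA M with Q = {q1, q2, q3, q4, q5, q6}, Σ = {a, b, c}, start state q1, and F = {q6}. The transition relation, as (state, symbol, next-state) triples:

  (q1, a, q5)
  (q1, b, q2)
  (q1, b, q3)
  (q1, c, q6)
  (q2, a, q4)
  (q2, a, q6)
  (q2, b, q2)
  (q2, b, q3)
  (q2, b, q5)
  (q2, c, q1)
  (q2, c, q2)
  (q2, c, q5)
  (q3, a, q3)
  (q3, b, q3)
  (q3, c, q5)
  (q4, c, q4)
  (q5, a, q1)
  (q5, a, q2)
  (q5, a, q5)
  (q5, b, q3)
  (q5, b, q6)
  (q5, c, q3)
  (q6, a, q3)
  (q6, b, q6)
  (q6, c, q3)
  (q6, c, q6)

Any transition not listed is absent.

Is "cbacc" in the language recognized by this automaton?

No

Start in {q1}.
Read 'c': q1→{q6}; now {q6}.
Read 'b': q6→{q6}; now {q6}.
Read 'a': q6→{q3}; now {q3}.
Read 'c': q3→{q5}; now {q5}.
Read 'c': q5→{q3}; now {q3}.
The final set {q3} contains no accepting state.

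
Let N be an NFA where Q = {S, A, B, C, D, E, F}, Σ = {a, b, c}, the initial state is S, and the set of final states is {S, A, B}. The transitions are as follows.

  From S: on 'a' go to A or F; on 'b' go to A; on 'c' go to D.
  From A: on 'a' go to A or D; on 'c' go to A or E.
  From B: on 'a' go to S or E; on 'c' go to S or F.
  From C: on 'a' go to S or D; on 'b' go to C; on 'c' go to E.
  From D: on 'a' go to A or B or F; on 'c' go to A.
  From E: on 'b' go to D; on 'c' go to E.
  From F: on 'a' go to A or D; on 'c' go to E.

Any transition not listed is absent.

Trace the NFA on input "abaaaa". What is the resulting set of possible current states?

∅

Start in {S}.
Read 'a': S→{A, F}; now {A, F}.
Read 'b': A→∅, F→∅; now ∅.
The set is empty and remains empty for the remaining 4 symbols.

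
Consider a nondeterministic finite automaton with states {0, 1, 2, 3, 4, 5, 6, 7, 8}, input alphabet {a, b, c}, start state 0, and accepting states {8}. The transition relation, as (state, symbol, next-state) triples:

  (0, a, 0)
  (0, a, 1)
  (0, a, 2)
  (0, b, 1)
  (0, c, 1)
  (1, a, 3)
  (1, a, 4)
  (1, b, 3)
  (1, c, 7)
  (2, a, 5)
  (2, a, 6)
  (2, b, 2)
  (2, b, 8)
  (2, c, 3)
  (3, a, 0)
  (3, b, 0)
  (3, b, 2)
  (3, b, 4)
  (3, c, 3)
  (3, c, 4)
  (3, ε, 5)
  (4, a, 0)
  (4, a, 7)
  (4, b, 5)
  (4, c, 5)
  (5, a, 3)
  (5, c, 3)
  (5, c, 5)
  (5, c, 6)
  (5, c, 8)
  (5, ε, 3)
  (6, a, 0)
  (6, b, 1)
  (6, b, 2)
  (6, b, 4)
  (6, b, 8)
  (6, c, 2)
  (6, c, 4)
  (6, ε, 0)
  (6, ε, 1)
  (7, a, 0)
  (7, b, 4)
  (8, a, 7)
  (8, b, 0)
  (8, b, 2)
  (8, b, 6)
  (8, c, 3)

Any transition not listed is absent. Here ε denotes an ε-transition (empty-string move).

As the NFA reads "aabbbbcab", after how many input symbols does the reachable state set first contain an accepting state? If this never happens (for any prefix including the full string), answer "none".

3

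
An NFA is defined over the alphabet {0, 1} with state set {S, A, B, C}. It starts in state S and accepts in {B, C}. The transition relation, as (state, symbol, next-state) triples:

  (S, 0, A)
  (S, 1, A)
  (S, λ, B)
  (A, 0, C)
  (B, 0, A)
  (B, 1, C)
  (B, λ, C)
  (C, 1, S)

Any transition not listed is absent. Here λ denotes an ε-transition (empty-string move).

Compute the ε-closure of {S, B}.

{S, B, C}

Begin with {S, B}.
ε-move B → C; add C.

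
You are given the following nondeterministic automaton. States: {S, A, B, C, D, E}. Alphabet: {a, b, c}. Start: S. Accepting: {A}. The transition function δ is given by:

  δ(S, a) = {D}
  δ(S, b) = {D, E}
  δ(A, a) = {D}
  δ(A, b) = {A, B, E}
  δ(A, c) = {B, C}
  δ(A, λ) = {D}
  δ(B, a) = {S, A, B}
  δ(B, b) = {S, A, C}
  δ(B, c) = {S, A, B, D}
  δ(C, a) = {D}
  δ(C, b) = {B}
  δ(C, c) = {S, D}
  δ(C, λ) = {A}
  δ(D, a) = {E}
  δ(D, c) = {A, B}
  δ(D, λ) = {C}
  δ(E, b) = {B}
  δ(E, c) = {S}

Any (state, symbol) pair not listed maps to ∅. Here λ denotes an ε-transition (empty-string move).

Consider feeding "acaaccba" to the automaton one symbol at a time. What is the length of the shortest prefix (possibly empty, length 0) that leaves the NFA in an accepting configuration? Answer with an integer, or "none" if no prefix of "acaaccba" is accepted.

Start in {S}.
Read 'a': {S} → {A, C, D}.
None of the earlier sets intersect F, but {A, C, D} does.

1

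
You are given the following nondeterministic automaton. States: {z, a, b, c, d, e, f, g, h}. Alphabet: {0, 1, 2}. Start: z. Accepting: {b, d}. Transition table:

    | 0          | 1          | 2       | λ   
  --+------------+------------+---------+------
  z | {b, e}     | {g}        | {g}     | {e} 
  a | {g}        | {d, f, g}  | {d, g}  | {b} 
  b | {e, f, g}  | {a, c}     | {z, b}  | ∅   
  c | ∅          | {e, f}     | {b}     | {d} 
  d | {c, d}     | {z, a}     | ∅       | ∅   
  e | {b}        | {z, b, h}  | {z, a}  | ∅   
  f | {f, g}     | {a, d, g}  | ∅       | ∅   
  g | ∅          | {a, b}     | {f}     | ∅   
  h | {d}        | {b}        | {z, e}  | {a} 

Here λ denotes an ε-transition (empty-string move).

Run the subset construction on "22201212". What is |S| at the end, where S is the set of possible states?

7

Start: ε-closure({z}) = {z, e}.
Read '2': z→{g}, e→{z, a}; union {z, a, g}; ε-closure = {z, a, b, e, g}.
Read '2': z→{g}, a→{d, g}, b→{z, b}, e→{z, a}, g→{f}; union {z, a, b, d, f, g}; ε-closure = {z, a, b, d, e, f, g}.
Read '2': z→{g}, a→{d, g}, b→{z, b}, d→∅, e→{z, a}, f→∅, g→{f}; union {z, a, b, d, f, g}; ε-closure = {z, a, b, d, e, f, g}.
Read '0': z→{b, e}, a→{g}, b→{e, f, g}, d→{c, d}, e→{b}, f→{f, g}, g→∅; now {b, c, d, e, f, g}.
Read '1': b→{a, c}, c→{e, f}, d→{z, a}, e→{z, b, h}, f→{a, d, g}, g→{a, b}; now {z, a, b, c, d, e, f, g, h}.
Read '2': z→{g}, a→{d, g}, b→{z, b}, c→{b}, d→∅, e→{z, a}, f→∅, g→{f}, h→{z, e}; now {z, a, b, d, e, f, g}.
Read '1': z→{g}, a→{d, f, g}, b→{a, c}, d→{z, a}, e→{z, b, h}, f→{a, d, g}, g→{a, b}; union {z, a, b, c, d, f, g, h}; ε-closure = {z, a, b, c, d, e, f, g, h}.
Read '2': z→{g}, a→{d, g}, b→{z, b}, c→{b}, d→∅, e→{z, a}, f→∅, g→{f}, h→{z, e}; now {z, a, b, d, e, f, g}.
That set has 7 states.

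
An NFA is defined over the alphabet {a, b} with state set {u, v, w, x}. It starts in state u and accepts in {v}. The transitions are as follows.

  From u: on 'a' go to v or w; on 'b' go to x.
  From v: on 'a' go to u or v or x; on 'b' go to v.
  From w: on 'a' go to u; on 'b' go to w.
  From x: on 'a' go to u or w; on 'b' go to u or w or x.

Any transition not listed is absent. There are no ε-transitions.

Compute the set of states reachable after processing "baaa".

Start in {u}.
Read 'b': u→{x}; now {x}.
Read 'a': x→{u, w}; now {u, w}.
Read 'a': u→{v, w}, w→{u}; now {u, v, w}.
Read 'a': u→{v, w}, v→{u, v, x}, w→{u}; now {u, v, w, x}.

{u, v, w, x}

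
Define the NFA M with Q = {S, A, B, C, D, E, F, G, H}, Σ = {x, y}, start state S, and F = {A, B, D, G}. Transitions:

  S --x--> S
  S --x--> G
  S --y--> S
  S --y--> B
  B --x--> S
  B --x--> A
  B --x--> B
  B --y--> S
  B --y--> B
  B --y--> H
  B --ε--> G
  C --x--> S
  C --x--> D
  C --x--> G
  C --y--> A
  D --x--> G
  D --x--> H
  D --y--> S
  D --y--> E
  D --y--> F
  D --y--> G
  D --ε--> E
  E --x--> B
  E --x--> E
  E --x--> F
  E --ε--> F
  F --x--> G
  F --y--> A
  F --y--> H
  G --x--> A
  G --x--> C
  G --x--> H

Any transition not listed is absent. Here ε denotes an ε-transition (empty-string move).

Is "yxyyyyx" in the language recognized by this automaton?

Yes

Start in {S}.
Read 'y': {S} → {S, B, G}.
Read 'x': {S, B, G} → {S, A, B, C, G, H}.
Read 'y': {S, A, B, C, G, H} → {S, A, B, G, H}.
Read 'y': {S, A, B, G, H} → {S, B, G, H}.
Read 'y': {S, B, G, H} → {S, B, G, H}.
Read 'y': {S, B, G, H} → {S, B, G, H}.
Read 'x': {S, B, G, H} → {S, A, B, C, G, H}.
The final set {S, A, B, C, G, H} contains the accepting states A, B, G.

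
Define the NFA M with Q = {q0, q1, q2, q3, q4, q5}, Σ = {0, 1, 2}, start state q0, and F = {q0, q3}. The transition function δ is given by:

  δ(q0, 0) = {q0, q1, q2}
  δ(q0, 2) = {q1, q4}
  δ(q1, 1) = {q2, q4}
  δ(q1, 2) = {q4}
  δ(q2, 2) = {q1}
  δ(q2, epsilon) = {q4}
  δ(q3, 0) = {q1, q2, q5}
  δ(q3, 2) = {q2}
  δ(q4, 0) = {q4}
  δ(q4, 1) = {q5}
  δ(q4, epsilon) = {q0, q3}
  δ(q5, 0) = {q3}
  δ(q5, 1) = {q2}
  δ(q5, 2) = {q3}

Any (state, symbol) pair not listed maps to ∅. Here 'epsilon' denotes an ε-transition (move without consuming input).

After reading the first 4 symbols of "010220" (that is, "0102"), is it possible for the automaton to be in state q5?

No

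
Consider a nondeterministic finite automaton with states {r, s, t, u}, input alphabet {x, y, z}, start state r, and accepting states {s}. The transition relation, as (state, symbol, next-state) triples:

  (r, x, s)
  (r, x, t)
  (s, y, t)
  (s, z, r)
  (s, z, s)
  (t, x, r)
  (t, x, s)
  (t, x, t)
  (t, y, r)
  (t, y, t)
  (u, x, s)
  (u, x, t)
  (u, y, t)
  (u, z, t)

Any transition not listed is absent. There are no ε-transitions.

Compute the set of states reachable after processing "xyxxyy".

Start in {r}.
Read 'x': r→{s, t}; now {s, t}.
Read 'y': s→{t}, t→{r, t}; now {r, t}.
Read 'x': r→{s, t}, t→{r, s, t}; now {r, s, t}.
Read 'x': r→{s, t}, s→∅, t→{r, s, t}; now {r, s, t}.
Read 'y': r→∅, s→{t}, t→{r, t}; now {r, t}.
Read 'y': r→∅, t→{r, t}; now {r, t}.

{r, t}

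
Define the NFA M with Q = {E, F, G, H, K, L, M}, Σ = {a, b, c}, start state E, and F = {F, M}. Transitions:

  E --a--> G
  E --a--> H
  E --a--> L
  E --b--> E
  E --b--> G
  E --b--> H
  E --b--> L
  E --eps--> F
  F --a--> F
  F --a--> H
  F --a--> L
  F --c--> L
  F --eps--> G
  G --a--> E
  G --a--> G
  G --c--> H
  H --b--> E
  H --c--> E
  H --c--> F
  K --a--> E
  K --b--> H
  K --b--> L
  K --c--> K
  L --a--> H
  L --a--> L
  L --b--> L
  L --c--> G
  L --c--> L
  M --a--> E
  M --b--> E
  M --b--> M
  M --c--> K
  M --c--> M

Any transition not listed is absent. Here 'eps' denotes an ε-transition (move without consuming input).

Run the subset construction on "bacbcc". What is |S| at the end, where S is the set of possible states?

Start: ε-closure({E}) = {E, F, G}.
Read 'b': E→{E, G, H, L}, F→∅, G→∅; union {E, G, H, L}; ε-closure = {E, F, G, H, L}.
Read 'a': E→{G, H, L}, F→{F, H, L}, G→{E, G}, H→∅, L→{H, L}; now {E, F, G, H, L}.
Read 'c': E→∅, F→{L}, G→{H}, H→{E, F}, L→{G, L}; now {E, F, G, H, L}.
Read 'b': E→{E, G, H, L}, F→∅, G→∅, H→{E}, L→{L}; union {E, G, H, L}; ε-closure = {E, F, G, H, L}.
Read 'c': E→∅, F→{L}, G→{H}, H→{E, F}, L→{G, L}; now {E, F, G, H, L}.
Read 'c': E→∅, F→{L}, G→{H}, H→{E, F}, L→{G, L}; now {E, F, G, H, L}.
That set has 5 states.

5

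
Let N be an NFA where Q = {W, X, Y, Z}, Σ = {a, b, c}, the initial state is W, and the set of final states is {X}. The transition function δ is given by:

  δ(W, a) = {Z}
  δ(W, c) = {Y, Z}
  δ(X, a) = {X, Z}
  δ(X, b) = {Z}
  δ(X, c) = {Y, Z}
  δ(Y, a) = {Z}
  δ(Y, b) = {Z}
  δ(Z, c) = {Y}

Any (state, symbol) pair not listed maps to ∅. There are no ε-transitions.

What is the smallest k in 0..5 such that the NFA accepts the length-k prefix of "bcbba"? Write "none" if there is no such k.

Start in {W}.
Read 'b': W→∅; now ∅.
The set is empty and remains empty for the remaining 4 symbols.
No reachable set along the way intersects F.

none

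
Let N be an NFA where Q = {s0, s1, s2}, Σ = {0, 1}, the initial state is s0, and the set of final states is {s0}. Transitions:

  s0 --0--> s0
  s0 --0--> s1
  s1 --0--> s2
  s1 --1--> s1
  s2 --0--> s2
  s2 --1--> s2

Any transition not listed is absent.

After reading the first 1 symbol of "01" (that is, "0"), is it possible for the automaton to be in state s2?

Start in {s0}.
Read '0': s0→{s0, s1}; now {s0, s1}.
State s2 is not in {s0, s1}.

No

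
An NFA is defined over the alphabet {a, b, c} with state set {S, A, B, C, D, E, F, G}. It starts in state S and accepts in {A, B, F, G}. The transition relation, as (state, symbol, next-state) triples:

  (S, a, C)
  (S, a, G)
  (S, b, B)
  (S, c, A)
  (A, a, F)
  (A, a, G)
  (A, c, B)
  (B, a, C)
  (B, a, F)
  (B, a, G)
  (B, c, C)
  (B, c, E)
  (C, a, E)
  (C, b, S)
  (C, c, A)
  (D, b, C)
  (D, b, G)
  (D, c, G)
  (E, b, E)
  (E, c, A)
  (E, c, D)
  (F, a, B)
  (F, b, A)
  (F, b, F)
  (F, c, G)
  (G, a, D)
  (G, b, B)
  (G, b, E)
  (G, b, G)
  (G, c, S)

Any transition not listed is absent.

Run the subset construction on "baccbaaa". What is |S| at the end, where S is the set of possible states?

Start in {S}.
Read 'b': S→{B}; now {B}.
Read 'a': B→{C, F, G}; now {C, F, G}.
Read 'c': C→{A}, F→{G}, G→{S}; now {S, A, G}.
Read 'c': S→{A}, A→{B}, G→{S}; now {S, A, B}.
Read 'b': S→{B}, A→∅, B→∅; now {B}.
Read 'a': B→{C, F, G}; now {C, F, G}.
Read 'a': C→{E}, F→{B}, G→{D}; now {B, D, E}.
Read 'a': B→{C, F, G}, D→∅, E→∅; now {C, F, G}.
That set has 3 states.

3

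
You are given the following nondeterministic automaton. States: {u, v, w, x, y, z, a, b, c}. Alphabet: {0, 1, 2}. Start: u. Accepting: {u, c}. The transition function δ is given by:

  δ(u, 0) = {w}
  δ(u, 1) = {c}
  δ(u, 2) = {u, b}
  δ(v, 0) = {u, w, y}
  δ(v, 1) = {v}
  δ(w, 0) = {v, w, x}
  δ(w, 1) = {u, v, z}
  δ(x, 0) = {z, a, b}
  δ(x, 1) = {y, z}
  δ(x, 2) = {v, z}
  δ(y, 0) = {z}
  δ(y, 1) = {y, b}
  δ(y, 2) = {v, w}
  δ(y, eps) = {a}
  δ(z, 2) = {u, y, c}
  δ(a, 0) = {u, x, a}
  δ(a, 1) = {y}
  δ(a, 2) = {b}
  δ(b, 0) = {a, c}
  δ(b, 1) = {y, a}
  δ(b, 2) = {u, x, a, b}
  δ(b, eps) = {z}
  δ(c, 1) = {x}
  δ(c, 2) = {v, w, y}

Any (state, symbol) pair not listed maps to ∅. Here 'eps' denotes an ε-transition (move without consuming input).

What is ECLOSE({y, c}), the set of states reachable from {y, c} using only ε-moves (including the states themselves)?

Begin with {y, c}.
ε-move y → a; add a.

{y, a, c}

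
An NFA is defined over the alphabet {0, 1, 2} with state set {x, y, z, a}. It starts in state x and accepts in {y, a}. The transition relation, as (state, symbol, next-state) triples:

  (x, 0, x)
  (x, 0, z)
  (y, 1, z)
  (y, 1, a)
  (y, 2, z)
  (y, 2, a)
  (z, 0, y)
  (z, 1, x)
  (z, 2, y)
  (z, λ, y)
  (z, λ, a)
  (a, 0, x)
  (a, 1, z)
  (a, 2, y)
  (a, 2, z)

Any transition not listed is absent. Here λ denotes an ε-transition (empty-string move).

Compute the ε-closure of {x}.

Begin with {x}.
No ε-moves leave this set, so the closure equals the set itself.

{x}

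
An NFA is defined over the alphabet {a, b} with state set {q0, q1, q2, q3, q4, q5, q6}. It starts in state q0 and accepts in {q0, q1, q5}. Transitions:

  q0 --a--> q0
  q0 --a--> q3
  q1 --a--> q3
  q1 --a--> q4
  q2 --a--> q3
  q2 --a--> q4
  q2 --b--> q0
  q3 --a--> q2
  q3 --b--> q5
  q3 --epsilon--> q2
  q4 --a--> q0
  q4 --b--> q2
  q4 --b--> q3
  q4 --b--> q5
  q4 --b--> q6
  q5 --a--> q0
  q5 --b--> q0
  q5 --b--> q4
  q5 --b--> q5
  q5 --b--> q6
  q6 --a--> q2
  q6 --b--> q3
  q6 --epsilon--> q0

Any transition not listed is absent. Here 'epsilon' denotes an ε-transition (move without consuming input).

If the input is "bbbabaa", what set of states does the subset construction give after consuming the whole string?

∅

Start in {q0}.
Read 'b': q0→∅; now ∅.
The set is empty and remains empty for the remaining 6 symbols.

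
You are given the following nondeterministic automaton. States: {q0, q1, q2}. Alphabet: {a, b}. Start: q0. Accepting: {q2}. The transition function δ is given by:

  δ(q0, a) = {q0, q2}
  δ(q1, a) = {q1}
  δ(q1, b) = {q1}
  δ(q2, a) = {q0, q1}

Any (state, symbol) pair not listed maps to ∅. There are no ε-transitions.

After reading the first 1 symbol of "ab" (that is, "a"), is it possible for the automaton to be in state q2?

Start in {q0}.
Read 'a': {q0} → {q0, q2}.
State q2 is in {q0, q2}.

Yes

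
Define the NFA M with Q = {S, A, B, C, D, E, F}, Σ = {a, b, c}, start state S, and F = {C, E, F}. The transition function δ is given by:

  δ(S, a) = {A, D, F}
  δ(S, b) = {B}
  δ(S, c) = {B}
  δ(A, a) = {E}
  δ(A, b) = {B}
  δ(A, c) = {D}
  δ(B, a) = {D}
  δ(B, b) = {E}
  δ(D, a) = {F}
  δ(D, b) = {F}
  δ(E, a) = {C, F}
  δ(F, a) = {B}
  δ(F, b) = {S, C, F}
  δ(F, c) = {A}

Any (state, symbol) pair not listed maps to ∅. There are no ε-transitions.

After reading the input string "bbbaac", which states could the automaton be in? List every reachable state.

∅

Start in {S}.
Read 'b': S→{B}; now {B}.
Read 'b': B→{E}; now {E}.
Read 'b': E→∅; now ∅.
The set is empty and remains empty for the remaining 3 symbols.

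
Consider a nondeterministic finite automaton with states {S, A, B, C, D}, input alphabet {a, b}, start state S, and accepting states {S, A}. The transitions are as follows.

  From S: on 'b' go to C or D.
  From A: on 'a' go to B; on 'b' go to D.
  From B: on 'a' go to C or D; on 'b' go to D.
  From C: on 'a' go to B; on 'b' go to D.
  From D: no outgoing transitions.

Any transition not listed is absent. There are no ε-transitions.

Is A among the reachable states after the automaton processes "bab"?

No

Start in {S}.
Read 'b': S→{C, D}; now {C, D}.
Read 'a': C→{B}, D→∅; now {B}.
Read 'b': B→{D}; now {D}.
State A is not in {D}.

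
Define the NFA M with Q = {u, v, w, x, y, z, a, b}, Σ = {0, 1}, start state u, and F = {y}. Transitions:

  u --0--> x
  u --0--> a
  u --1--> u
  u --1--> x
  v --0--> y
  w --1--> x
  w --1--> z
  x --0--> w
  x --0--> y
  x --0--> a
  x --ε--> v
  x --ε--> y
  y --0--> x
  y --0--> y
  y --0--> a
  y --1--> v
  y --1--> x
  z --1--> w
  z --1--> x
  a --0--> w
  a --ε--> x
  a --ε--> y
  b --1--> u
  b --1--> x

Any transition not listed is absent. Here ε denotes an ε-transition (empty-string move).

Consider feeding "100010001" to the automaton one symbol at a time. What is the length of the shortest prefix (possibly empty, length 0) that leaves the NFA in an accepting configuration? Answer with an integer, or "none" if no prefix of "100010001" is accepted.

Start in {u}.
Read '1': u→{u, x}; union {u, x}; ε-closure = {u, v, x, y}.
None of the earlier sets intersect F, but {u, v, x, y} does.

1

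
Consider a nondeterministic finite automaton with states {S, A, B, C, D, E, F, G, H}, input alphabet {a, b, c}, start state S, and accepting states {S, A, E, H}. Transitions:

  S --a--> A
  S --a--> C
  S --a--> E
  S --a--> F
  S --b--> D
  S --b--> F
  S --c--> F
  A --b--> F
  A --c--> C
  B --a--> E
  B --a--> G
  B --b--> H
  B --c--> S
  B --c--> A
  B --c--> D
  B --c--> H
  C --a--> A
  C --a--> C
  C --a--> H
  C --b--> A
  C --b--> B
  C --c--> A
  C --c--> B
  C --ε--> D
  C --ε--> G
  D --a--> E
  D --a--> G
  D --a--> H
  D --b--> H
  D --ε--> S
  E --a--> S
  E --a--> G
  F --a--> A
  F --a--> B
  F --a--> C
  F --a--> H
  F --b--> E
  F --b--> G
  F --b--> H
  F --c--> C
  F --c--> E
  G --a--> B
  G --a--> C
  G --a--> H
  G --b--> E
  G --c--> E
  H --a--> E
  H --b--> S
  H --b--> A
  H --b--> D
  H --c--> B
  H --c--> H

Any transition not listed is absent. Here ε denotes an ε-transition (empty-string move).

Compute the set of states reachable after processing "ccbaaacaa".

Start in {S}.
Read 'c': S→{F}; now {F}.
Read 'c': F→{C, E}; union {C, E}; ε-closure = {S, C, D, E, G}.
Read 'b': S→{D, F}, C→{A, B}, D→{H}, E→∅, G→{E}; union {A, B, D, E, F, H}; ε-closure = {S, A, B, D, E, F, H}.
Read 'a': S→{A, C, E, F}, A→∅, B→{E, G}, D→{E, G, H}, E→{S, G}, F→{A, B, C, H}, H→{E}; union {S, A, B, C, E, F, G, H}; ε-closure = {S, A, B, C, D, E, F, G, H}.
Read 'a': S→{A, C, E, F}, A→∅, B→{E, G}, C→{A, C, H}, D→{E, G, H}, E→{S, G}, F→{A, B, C, H}, G→{B, C, H}, H→{E}; union {S, A, B, C, E, F, G, H}; ε-closure = {S, A, B, C, D, E, F, G, H}.
Read 'a': S→{A, C, E, F}, A→∅, B→{E, G}, C→{A, C, H}, D→{E, G, H}, E→{S, G}, F→{A, B, C, H}, G→{B, C, H}, H→{E}; union {S, A, B, C, E, F, G, H}; ε-closure = {S, A, B, C, D, E, F, G, H}.
Read 'c': S→{F}, A→{C}, B→{S, A, D, H}, C→{A, B}, D→∅, E→∅, F→{C, E}, G→{E}, H→{B, H}; union {S, A, B, C, D, E, F, H}; ε-closure = {S, A, B, C, D, E, F, G, H}.
Read 'a': S→{A, C, E, F}, A→∅, B→{E, G}, C→{A, C, H}, D→{E, G, H}, E→{S, G}, F→{A, B, C, H}, G→{B, C, H}, H→{E}; union {S, A, B, C, E, F, G, H}; ε-closure = {S, A, B, C, D, E, F, G, H}.
Read 'a': S→{A, C, E, F}, A→∅, B→{E, G}, C→{A, C, H}, D→{E, G, H}, E→{S, G}, F→{A, B, C, H}, G→{B, C, H}, H→{E}; union {S, A, B, C, E, F, G, H}; ε-closure = {S, A, B, C, D, E, F, G, H}.

{S, A, B, C, D, E, F, G, H}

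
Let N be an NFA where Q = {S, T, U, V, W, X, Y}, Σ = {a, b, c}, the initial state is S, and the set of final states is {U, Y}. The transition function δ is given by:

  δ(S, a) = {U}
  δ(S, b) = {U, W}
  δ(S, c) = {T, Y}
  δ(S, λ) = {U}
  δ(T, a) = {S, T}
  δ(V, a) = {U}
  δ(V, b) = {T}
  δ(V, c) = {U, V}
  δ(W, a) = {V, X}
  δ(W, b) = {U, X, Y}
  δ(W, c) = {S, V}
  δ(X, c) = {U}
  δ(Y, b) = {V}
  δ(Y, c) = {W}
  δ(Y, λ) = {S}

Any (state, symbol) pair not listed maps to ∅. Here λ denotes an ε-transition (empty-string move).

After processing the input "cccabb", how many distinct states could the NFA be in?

Start: ε-closure({S}) = {S, U}.
Read 'c': S→{T, Y}, U→∅; union {T, Y}; ε-closure = {S, T, U, Y}.
Read 'c': S→{T, Y}, T→∅, U→∅, Y→{W}; union {T, W, Y}; ε-closure = {S, T, U, W, Y}.
Read 'c': S→{T, Y}, T→∅, U→∅, W→{S, V}, Y→{W}; union {S, T, V, W, Y}; ε-closure = {S, T, U, V, W, Y}.
Read 'a': S→{U}, T→{S, T}, U→∅, V→{U}, W→{V, X}, Y→∅; now {S, T, U, V, X}.
Read 'b': S→{U, W}, T→∅, U→∅, V→{T}, X→∅; now {T, U, W}.
Read 'b': T→∅, U→∅, W→{U, X, Y}; union {U, X, Y}; ε-closure = {S, U, X, Y}.
That set has 4 states.

4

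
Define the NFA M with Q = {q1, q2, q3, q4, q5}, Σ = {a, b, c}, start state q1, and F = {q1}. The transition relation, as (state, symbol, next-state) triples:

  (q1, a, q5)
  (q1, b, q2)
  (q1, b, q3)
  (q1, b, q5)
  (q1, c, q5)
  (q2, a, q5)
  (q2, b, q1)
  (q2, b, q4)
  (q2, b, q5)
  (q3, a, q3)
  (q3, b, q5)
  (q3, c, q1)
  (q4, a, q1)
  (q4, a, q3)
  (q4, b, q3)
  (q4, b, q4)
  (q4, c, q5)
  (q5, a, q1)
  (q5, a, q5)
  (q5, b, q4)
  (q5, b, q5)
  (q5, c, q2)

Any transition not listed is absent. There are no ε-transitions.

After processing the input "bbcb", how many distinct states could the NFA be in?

Start in {q1}.
Read 'b': {q1} → {q2, q3, q5}.
Read 'b': {q2, q3, q5} → {q1, q4, q5}.
Read 'c': {q1, q4, q5} → {q2, q5}.
Read 'b': {q2, q5} → {q1, q4, q5}.
That set has 3 states.

3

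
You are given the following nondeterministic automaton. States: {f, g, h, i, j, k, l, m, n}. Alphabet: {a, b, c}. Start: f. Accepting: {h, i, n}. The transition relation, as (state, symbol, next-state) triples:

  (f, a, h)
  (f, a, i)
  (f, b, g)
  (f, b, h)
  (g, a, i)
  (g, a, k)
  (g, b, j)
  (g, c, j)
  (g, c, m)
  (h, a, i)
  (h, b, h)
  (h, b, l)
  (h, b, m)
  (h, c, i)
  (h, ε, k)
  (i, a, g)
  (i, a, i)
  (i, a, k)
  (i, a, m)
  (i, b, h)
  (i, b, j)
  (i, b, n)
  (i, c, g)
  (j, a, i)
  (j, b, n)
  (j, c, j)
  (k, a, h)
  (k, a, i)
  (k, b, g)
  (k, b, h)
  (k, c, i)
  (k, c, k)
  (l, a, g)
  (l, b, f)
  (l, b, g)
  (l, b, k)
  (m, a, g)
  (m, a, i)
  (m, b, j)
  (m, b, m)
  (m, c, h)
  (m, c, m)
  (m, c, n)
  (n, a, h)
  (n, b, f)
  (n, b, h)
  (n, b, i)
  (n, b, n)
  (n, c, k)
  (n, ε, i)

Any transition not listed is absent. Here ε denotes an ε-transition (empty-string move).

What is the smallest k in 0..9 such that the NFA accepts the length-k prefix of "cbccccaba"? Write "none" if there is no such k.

none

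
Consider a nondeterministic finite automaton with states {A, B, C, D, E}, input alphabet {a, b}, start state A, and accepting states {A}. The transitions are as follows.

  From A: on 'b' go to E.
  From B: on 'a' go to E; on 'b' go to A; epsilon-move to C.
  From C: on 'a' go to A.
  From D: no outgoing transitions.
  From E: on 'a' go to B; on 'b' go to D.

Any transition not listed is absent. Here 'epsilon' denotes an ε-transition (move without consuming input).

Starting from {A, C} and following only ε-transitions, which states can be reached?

Begin with {A, C}.
No ε-moves leave this set, so the closure equals the set itself.

{A, C}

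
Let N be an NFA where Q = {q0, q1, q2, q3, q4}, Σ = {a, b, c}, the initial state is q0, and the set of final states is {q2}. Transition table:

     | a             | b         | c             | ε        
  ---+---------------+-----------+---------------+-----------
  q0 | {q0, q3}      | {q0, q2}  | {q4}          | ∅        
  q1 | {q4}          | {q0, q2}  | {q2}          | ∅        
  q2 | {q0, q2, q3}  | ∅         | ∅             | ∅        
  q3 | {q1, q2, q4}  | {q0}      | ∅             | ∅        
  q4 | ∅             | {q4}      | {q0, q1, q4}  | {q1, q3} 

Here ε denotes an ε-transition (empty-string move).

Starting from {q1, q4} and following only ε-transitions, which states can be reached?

Begin with {q1, q4}.
ε-move q4 → q3; add q3.

{q1, q3, q4}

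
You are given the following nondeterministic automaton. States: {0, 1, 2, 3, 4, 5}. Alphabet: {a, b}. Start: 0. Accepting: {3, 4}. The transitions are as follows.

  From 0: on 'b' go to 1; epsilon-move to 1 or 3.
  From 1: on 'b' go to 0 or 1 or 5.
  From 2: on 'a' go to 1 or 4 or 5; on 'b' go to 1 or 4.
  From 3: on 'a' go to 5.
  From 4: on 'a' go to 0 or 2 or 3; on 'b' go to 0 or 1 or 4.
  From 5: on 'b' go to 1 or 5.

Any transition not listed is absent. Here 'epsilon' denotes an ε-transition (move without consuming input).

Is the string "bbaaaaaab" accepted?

No

Start: ε-closure({0}) = {0, 1, 3}.
Read 'b': 0→{1}, 1→{0, 1, 5}, 3→∅; union {0, 1, 5}; ε-closure = {0, 1, 3, 5}.
Read 'b': 0→{1}, 1→{0, 1, 5}, 3→∅, 5→{1, 5}; union {0, 1, 5}; ε-closure = {0, 1, 3, 5}.
Read 'a': 0→∅, 1→∅, 3→{5}, 5→∅; now {5}.
Read 'a': 5→∅; now ∅.
The set is empty and remains empty for the remaining 5 symbols.
The final set ∅ contains no accepting state.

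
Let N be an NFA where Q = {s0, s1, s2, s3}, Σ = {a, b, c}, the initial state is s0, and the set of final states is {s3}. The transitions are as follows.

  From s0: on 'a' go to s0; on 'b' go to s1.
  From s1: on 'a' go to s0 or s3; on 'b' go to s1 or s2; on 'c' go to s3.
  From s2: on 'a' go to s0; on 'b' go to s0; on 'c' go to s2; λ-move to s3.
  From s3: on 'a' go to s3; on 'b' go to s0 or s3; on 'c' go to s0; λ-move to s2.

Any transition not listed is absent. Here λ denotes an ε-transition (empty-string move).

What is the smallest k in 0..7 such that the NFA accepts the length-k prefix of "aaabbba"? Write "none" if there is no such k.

Start in {s0}.
Read 'a': s0→{s0}; now {s0}.
Read 'a': s0→{s0}; now {s0}.
Read 'a': s0→{s0}; now {s0}.
Read 'b': s0→{s1}; now {s1}.
Read 'b': s1→{s1, s2}; union {s1, s2}; ε-closure = {s1, s2, s3}.
None of the earlier sets intersect F, but {s1, s2, s3} does.

5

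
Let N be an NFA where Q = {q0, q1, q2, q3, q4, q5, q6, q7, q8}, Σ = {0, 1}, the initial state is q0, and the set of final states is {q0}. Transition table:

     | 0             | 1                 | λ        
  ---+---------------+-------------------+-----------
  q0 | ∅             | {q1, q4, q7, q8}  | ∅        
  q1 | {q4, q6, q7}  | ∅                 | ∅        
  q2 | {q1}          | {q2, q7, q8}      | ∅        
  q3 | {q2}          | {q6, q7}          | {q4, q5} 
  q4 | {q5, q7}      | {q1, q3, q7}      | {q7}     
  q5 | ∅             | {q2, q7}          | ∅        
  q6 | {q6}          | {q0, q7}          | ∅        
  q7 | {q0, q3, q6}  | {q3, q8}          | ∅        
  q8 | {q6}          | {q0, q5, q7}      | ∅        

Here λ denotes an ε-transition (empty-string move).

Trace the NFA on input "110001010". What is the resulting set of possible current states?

{q0, q1, q2, q3, q4, q5, q6, q7}

Start in {q0}.
Read '1': {q0} → {q1, q4, q7, q8}.
Read '1': {q1, q4, q7, q8} → {q0, q1, q3, q4, q5, q7, q8}.
Read '0': {q0, q1, q3, q4, q5, q7, q8} → {q0, q2, q3, q4, q5, q6, q7}.
Read '0': {q0, q2, q3, q4, q5, q6, q7} → {q0, q1, q2, q3, q4, q5, q6, q7}.
Read '0': {q0, q1, q2, q3, q4, q5, q6, q7} → {q0, q1, q2, q3, q4, q5, q6, q7}.
Read '1': {q0, q1, q2, q3, q4, q5, q6, q7} → {q0, q1, q2, q3, q4, q5, q6, q7, q8}.
Read '0': {q0, q1, q2, q3, q4, q5, q6, q7, q8} → {q0, q1, q2, q3, q4, q5, q6, q7}.
Read '1': {q0, q1, q2, q3, q4, q5, q6, q7} → {q0, q1, q2, q3, q4, q5, q6, q7, q8}.
Read '0': {q0, q1, q2, q3, q4, q5, q6, q7, q8} → {q0, q1, q2, q3, q4, q5, q6, q7}.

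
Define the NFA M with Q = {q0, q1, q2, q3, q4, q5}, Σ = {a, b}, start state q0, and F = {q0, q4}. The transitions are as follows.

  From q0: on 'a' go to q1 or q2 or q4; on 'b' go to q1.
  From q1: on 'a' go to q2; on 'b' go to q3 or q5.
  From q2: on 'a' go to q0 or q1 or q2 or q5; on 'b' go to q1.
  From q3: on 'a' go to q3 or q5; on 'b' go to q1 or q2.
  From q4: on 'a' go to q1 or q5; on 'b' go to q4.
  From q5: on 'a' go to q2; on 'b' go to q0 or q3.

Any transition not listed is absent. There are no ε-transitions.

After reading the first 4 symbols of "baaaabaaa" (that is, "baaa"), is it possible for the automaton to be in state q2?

Start in {q0}.
Read 'b': q0→{q1}; now {q1}.
Read 'a': q1→{q2}; now {q2}.
Read 'a': q2→{q0, q1, q2, q5}; now {q0, q1, q2, q5}.
Read 'a': q0→{q1, q2, q4}, q1→{q2}, q2→{q0, q1, q2, q5}, q5→{q2}; now {q0, q1, q2, q4, q5}.
State q2 is in {q0, q1, q2, q4, q5}.

Yes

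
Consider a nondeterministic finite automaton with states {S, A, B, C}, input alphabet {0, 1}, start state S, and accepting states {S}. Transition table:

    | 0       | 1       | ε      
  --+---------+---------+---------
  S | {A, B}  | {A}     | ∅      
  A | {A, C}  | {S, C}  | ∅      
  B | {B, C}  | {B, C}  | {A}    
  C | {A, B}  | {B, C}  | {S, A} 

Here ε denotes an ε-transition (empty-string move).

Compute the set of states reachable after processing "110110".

{S, A, B, C}

Start in {S}.
Read '1': S→{A}; now {A}.
Read '1': A→{S, C}; union {S, C}; ε-closure = {S, A, C}.
Read '0': S→{A, B}, A→{A, C}, C→{A, B}; union {A, B, C}; ε-closure = {S, A, B, C}.
Read '1': S→{A}, A→{S, C}, B→{B, C}, C→{B, C}; now {S, A, B, C}.
Read '1': S→{A}, A→{S, C}, B→{B, C}, C→{B, C}; now {S, A, B, C}.
Read '0': S→{A, B}, A→{A, C}, B→{B, C}, C→{A, B}; union {A, B, C}; ε-closure = {S, A, B, C}.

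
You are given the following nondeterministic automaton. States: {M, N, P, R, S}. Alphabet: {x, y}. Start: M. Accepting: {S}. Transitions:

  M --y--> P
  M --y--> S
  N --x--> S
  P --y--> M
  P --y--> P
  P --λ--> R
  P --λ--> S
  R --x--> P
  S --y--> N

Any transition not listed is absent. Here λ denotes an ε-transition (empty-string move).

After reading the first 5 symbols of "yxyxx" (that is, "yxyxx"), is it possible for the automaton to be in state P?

Start in {M}.
Read 'y': {M} → {P, R, S}.
Read 'x': {P, R, S} → {P, R, S}.
Read 'y': {P, R, S} → {M, N, P, R, S}.
Read 'x': {M, N, P, R, S} → {P, R, S}.
Read 'x': {P, R, S} → {P, R, S}.
State P is in {P, R, S}.

Yes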